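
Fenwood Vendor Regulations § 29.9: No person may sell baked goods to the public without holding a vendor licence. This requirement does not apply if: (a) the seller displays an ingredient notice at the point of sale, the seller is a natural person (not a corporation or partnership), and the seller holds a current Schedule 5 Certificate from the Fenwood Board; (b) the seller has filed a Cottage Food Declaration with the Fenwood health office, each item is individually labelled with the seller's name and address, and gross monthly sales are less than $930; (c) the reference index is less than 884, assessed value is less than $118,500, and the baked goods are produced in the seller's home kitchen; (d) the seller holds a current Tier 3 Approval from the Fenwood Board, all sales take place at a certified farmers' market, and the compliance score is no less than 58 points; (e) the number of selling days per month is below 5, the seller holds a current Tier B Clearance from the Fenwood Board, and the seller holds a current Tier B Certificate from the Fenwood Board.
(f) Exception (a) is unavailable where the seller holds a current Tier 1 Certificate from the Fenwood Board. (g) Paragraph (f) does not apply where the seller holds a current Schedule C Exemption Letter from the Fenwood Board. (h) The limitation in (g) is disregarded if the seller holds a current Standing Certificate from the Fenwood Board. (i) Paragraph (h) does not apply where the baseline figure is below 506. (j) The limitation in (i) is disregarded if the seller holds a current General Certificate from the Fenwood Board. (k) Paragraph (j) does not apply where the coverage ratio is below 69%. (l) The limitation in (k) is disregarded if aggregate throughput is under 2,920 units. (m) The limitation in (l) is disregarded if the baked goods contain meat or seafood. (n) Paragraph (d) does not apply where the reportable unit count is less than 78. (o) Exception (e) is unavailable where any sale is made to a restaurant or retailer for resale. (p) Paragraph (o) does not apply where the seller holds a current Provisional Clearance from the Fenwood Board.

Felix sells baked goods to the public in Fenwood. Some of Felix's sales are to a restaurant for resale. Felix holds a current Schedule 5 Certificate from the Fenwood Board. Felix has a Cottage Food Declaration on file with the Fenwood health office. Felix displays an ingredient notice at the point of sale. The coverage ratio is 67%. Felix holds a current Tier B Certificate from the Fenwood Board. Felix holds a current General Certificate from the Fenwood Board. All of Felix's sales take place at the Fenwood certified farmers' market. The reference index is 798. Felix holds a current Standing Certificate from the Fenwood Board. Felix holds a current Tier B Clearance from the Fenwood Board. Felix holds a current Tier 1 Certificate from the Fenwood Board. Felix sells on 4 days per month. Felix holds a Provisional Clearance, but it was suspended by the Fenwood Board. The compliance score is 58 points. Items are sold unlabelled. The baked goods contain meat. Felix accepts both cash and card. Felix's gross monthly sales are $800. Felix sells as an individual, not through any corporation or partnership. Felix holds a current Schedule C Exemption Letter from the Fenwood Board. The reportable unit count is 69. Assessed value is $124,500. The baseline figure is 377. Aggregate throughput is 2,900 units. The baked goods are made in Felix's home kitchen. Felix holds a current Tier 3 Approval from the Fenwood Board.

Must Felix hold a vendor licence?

Exception (a): an ingredient notice is displayed; the seller is a natural person; a current Schedule 5 Certificate is held — every condition holds. Considering the limiting provisions: (f) is engaged (a current Tier 1 Certificate is held), but is itself disapplied by (g): (g) is triggered — a current Schedule C Exemption Letter is held. (h) applies (a current Standing Certificate is held), but is displaced by (i): (i) operates against (h): the baseline figure is 377, below the 506 limit. (j) would limit (i) — a current General Certificate is held — but (k) sets (j) aside: (k) operates — the coverage ratio is 67%, below the 69% limit. (l) would limit (k) — aggregate throughput is 2,900 units, under the 2,920 units limit — but (m) sets (l) aside: (m) operates — the baked goods contain meat. (a) remains available.
Exception (b) fails — items are sold unlabelled.
Exception (c) does not apply: assessed value is $124,500, not less than $118,500.
All of (d)'s requirements are met (a current Tier 3 Approval is held; all sales are at a certified farmers' market; the compliance score is 58 points, meeting the 58 points threshold). But: (n) operates against (d): the reportable unit count is 69, less than the 78 limit. Exception (d) does not apply.
Exception (e): the number of selling days per month is 4, below the 5 limit; a current Tier B Clearance is held; a current Tier B Certificate is held — every condition holds. Turning to paragraphs (o)–(p): (o) operates against (e): some sales are to a restaurant for resale. (p) does not operate here (the Provisional Clearance is not current), so (o) stands. So (e) is unavailable.

No — exception (a) applies; Felix is not required to hold a vendor licence.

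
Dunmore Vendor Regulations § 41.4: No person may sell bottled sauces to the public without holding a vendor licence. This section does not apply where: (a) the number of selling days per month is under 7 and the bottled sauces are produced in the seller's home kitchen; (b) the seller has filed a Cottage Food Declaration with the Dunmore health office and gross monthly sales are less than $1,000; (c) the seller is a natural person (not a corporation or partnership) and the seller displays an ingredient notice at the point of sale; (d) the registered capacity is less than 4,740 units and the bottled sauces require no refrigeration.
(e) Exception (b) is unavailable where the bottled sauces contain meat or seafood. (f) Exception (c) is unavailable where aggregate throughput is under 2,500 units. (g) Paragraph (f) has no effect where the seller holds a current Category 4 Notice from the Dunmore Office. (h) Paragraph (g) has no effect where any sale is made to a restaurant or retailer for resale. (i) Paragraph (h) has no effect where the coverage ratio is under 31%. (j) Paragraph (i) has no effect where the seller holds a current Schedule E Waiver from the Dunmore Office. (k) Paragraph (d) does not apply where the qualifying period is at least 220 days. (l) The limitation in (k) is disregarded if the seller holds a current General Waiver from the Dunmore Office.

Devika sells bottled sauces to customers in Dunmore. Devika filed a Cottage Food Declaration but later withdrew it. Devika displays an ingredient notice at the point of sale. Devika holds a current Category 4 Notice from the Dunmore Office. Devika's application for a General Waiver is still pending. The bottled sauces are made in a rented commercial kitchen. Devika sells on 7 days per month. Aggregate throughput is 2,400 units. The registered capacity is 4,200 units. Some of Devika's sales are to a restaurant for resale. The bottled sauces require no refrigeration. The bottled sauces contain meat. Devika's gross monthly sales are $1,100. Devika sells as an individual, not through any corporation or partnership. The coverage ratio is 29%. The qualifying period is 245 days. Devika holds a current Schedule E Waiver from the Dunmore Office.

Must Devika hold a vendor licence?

Yes — Devika must hold a vendor licence.

Exception (a) fails — the number of selling days per month is 7, not under 7.
Exception (b) fails — the Cottage Food Declaration was withdrawn.
All of (c)'s requirements are met (the seller is a natural person; an ingredient notice is displayed). However, paragraphs (f)–(j) must be considered: (f) operates against (c): aggregate throughput is 2,400 units, under the 2,500 units limit. (g) operates (a current Category 4 Notice is held), but is overridden by (h): (h) operates against (g): some sales are to a restaurant for resale. (i) applies (the coverage ratio is 29%, under the 31% limit), but is overridden by (j): (j) operates against (i): a current Schedule E Waiver is held. So (c) is unavailable.
Exception (d)'s conditions are all satisfied: the registered capacity is 4,200 units, less than the 4,740 units limit; the bottled sauces are shelf-stable. But applying paragraphs (k)–(l): (k) operates against (d): the qualifying period is 245 days, meeting the 220 days threshold. (l) is not triggered (there is no General Waiver in force), so (k) stands. (d) is therefore removed.
No exception applies. The general rule governs.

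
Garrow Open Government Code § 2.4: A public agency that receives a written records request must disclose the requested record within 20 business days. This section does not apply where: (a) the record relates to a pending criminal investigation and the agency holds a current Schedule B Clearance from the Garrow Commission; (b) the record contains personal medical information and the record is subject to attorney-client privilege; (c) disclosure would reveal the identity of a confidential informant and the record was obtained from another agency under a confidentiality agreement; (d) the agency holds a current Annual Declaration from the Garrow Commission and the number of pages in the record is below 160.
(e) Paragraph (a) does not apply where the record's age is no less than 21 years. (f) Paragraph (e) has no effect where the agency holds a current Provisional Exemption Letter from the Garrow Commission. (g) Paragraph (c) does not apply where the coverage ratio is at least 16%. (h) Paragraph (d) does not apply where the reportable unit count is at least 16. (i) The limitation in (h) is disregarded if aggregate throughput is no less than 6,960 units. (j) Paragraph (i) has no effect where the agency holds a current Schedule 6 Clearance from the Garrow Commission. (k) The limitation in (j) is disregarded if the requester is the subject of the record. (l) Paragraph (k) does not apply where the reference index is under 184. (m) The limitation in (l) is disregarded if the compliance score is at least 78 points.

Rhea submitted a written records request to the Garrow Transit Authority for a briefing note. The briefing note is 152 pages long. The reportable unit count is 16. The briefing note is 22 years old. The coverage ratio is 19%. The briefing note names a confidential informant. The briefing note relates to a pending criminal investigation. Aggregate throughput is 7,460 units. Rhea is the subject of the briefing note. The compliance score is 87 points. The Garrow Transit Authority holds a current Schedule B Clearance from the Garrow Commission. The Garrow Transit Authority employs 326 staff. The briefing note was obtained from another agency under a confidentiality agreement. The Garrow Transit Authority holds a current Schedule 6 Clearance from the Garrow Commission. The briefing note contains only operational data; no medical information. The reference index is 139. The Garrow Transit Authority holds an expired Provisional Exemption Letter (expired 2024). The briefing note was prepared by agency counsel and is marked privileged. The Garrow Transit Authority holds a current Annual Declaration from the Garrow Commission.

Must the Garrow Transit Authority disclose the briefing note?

All of (a)'s requirements are met (the briefing note relates to a pending investigation; a current Schedule B Clearance is held). But applying paragraphs (e)–(f): (e) operates — the record's age is 22 years, meeting the 21 years threshold. (f), which would lift (e), is inapplicable — there is no Provisional Exemption Letter in force. (a) is therefore removed.
Exception (b) requires that the record contains personal medical information; but the briefing note contains only operational data, so (b) is unavailable.
Exception (c)'s conditions are all satisfied: the briefing note names a confidential informant; the briefing note was obtained under a confidentiality agreement. But: (g) is engaged — the coverage ratio is 19%, meeting the 16% threshold. So (c) is unavailable.
All of (d)'s requirements are met (a current Annual Declaration is held; the number of pages in the record is 152, below the 160 limit). Applying paragraphs (h)–(m): (h) operates (the reportable unit count is 16, meeting the 16 threshold), but yields to (i): (i) operates — aggregate throughput is 7,460 units, meeting the 6,960 units threshold. (j) would limit (i) — a current Schedule 6 Clearance is held — but (k) sets (j) aside: (k) operates against (j): Rhea is the subject of the briefing note. (l) operates (the reference index is 139, under the 184 limit), but is set aside by (m): (m) operates against (l): the compliance score is 87 points, meeting the 78 points threshold. Exception (d) stands.

No — exception (d) applies; the Garrow Transit Authority is not required to disclose the briefing note.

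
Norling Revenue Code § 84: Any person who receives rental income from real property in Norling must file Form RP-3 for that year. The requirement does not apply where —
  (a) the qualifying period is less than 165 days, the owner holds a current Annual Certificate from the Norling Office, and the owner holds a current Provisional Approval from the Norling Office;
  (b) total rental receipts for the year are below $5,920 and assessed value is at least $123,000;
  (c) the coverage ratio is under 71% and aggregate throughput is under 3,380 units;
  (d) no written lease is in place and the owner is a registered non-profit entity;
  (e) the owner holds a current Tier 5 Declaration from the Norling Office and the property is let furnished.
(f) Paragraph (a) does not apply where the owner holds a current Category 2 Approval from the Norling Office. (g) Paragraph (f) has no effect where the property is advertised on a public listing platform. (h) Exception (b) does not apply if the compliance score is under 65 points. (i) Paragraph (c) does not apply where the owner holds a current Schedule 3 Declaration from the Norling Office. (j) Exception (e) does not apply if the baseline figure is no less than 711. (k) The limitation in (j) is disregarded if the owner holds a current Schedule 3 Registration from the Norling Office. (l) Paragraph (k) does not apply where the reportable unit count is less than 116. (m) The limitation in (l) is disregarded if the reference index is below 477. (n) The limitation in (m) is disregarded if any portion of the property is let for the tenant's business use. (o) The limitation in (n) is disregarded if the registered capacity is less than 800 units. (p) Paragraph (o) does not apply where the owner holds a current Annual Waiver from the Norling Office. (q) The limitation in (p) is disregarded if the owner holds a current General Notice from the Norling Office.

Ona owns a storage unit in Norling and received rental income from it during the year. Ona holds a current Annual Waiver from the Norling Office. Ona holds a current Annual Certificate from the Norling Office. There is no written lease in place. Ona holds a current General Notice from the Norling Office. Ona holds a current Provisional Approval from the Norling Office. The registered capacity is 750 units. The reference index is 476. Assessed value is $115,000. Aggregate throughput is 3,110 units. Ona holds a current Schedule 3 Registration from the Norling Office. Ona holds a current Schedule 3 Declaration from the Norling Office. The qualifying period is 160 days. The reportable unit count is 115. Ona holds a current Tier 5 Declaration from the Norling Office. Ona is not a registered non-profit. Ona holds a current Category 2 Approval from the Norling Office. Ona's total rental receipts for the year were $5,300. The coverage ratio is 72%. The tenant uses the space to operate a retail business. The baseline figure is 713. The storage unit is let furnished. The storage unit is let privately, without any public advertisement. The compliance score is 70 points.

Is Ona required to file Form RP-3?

Exception (a) is satisfied on its face — the qualifying period is 160 days, less than the 165 days limit; a current Annual Certificate is held; a current Provisional Approval is held. But: (f) operates against (a): a current Category 2 Approval is held. (g), which would lift (f), is not engaged — the property is let privately without advertisement. So (a) is unavailable.
Exception (b) requires that assessed value is at least $123,000; but assessed value is $115,000, short of $123,000, so (b) is unavailable.
Exception (c) fails — the coverage ratio is 72%, not under 71%.
Exception (d) fails — Ona is not a registered non-profit.
Exception (e)'s conditions are all satisfied: a current Tier 5 Declaration is held; the property is let furnished. Considering the limiting provisions: (j) applies (the baseline figure is 713, meeting the 711 threshold), but is set aside by (k): (k) operates — a current Schedule 3 Registration is held. (l) would limit (k) — the reportable unit count is 115, less than the 116 limit — but (m) sets (l) aside: (m) operates — the reference index is 476, below the 477 limit. (n) is triggered (the space is let for business use), but is set aside by (o): (o) operates — the registered capacity is 750 units, less than the 800 units limit. (p) applies (a current Annual Waiver is held), but is set aside by (q): (q) operates against (p): a current General Notice is held. (e) remains available.

No — exception (e) applies; Ona is not required to file Form RP-3.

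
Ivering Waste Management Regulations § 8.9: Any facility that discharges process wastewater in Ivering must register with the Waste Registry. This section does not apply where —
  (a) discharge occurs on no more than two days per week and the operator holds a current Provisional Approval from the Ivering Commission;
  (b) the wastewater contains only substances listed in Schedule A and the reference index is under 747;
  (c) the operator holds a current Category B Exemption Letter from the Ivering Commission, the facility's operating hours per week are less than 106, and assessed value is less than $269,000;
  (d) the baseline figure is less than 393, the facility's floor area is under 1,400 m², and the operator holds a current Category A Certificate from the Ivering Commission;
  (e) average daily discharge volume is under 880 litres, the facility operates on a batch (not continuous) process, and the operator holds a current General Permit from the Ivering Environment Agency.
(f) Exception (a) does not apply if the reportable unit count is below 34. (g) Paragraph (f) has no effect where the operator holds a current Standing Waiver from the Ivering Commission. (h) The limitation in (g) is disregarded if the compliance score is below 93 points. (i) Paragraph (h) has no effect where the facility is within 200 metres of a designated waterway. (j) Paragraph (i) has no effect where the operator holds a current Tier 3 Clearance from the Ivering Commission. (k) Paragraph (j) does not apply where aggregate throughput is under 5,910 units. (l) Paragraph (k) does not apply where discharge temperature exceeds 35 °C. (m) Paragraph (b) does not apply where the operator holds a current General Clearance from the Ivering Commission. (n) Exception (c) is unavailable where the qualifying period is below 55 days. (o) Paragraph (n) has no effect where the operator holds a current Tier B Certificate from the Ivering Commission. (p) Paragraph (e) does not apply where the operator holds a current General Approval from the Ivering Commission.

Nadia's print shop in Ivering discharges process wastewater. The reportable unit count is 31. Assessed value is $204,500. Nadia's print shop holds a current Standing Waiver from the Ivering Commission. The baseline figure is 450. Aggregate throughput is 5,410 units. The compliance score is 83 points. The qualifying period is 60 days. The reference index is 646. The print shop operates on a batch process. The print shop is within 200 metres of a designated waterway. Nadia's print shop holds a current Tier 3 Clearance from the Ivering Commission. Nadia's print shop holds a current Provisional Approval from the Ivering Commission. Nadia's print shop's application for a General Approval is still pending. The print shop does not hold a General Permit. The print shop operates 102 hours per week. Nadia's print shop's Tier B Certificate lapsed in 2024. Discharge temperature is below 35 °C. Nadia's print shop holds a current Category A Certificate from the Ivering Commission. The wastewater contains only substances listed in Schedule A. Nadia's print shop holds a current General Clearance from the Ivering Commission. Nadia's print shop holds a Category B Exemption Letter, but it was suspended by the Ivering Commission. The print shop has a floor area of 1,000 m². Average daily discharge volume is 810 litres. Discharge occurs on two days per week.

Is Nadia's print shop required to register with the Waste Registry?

No — exception (a) applies; Nadia's print shop is not required to register with the Waste Registry.

Exception (a)'s conditions are all satisfied: discharge occurs on no more than two days per week; a current Provisional Approval is held. Considering the limiting provisions: (f) is triggered (the reportable unit count is 31, below the 34 limit), but yields to (g): (g) applies — a current Standing Waiver is held. (h) applies (the compliance score is 83 points, below the 93 points limit), but is itself disapplied by (i): (i) operates — the print shop is within 200 m of a designated waterway. (j) would limit (i) — a current Tier 3 Clearance is held — but (k) sets (j) aside: (k) operates against (j): aggregate throughput is 5,410 units, under the 5,910 units limit. (l), which would lift (k), is inapplicable — discharge temperature is below 35 °C. So (a) applies.
All of (b)'s requirements are met (the wastewater is Schedule-A-only; the reference index is 646, under the 747 limit). Turning to paragraph (m): (m) is triggered — a current General Clearance is held. Exception (b) does not apply.
Exception (c) requires that the operator holds a current Category B Exemption Letter from the Ivering Commission; but there is no Category B Exemption Letter in force, so (c) is unavailable.
Exception (d) fails — the baseline figure is 450, not less than 393.
Exception (e) does not apply: no General Permit is held.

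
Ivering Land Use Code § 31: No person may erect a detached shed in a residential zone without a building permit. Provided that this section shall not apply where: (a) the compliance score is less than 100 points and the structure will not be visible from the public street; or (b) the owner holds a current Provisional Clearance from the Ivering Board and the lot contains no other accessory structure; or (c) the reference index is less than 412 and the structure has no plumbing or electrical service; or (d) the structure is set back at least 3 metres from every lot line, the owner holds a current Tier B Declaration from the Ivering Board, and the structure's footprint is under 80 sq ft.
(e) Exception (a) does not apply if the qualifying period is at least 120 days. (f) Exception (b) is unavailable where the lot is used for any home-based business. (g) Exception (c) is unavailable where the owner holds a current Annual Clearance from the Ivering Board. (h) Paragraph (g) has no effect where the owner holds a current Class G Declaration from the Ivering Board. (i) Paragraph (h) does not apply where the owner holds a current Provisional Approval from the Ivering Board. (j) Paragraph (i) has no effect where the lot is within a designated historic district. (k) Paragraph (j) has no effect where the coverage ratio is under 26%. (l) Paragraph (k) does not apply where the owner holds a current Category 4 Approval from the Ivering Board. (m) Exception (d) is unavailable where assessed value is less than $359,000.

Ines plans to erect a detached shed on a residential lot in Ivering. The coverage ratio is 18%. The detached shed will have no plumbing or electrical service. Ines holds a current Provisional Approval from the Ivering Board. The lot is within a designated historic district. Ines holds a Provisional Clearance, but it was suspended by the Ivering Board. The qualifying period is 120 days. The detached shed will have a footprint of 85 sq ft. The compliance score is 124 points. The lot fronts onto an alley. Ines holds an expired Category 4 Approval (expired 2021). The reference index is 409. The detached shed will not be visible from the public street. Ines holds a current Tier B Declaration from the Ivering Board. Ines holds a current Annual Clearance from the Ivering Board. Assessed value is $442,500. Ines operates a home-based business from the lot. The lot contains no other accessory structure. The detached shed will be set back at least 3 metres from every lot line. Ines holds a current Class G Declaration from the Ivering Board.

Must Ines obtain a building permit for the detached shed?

Yes — Ines must obtain a building permit.

Exception (a) requires that the compliance score is less than 100 points; but the compliance score is 124 points, not less than 100 points, so (a) is unavailable.
Exception (b) does not apply: there is no Provisional Clearance in force.
All of (c)'s requirements are met (the reference index is 409, less than the 412 limit; there is no plumbing or electrical service). However, paragraphs (g)–(l) must be considered: (g) operates — a current Annual Clearance is held. (h) is triggered (a current Class G Declaration is held), but yields to (i): (i) operates against (h): a current Provisional Approval is held. (j) would limit (i) — the lot is in a historic district — but (k) sets (j) aside: (k) operates against (j): the coverage ratio is 18%, under the 26% limit. (l), which would lift (k), is inapplicable — there is no Category 4 Approval in force. So (c) is unavailable.
Exception (d) does not apply: the structure's footprint is 85 sq ft, not under 80 sq ft.
No exception applies. The general rule governs.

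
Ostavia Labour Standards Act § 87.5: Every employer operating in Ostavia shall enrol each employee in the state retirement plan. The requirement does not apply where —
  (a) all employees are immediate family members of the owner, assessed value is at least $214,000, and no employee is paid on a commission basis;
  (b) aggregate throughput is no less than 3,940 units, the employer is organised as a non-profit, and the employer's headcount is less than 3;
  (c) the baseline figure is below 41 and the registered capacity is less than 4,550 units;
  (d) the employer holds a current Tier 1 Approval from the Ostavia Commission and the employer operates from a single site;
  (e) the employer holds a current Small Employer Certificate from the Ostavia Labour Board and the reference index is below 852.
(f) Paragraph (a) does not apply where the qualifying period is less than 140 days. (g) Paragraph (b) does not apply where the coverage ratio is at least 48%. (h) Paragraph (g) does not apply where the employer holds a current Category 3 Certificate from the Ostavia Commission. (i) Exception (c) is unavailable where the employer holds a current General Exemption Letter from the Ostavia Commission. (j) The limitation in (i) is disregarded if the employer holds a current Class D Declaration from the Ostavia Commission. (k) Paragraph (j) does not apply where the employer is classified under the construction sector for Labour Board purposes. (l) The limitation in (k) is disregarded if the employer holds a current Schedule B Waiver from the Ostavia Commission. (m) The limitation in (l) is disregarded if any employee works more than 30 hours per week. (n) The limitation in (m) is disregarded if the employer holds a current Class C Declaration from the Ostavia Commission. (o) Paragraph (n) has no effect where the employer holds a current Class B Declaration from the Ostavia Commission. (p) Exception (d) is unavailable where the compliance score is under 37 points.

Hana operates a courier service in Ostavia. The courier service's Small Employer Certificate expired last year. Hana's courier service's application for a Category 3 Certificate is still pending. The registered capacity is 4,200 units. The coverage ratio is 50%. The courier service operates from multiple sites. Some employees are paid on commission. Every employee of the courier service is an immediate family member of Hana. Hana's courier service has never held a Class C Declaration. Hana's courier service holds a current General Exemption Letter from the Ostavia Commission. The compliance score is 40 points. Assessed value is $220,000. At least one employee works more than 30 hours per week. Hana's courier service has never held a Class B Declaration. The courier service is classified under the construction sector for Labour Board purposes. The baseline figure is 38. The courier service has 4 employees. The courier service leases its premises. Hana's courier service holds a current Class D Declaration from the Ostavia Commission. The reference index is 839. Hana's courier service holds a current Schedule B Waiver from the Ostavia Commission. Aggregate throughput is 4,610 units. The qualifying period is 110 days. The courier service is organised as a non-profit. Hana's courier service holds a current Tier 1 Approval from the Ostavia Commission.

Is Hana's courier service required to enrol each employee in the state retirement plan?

Exception (a) fails — some employees are paid on commission.
Exception (b) requires that the employer's headcount is less than 3; but the employer's headcount is 4, not less than 3, so (b) is unavailable.
Exception (c): the baseline figure is 38, below the 41 limit; the registered capacity is 4,200 units, less than the 4,550 units limit — every condition holds. But applying paragraphs (i)–(o): (i) operates against (c): a current General Exemption Letter is held. (j) would limit (i) — a current Class D Declaration is held — but (k) sets (j) aside: (k) operates against (j): the courier service is classified under the construction sector. (l) would limit (k) — a current Schedule B Waiver is held — but (m) sets (l) aside: (m) operates — at least one employee exceeds 30 hours/week. (n) does not operate here (the Class C Declaration is not current), so (m) stands. (c) is therefore removed.
Exception (d) requires that the employer operates from a single site; but the employer operates from multiple sites, so (d) is unavailable.
Exception (e) does not apply: the Small Employer Certificate has expired.
Every exception is unavailable, so the rule governs.

Yes — Hana's courier service must enrol each employee in the state retirement plan.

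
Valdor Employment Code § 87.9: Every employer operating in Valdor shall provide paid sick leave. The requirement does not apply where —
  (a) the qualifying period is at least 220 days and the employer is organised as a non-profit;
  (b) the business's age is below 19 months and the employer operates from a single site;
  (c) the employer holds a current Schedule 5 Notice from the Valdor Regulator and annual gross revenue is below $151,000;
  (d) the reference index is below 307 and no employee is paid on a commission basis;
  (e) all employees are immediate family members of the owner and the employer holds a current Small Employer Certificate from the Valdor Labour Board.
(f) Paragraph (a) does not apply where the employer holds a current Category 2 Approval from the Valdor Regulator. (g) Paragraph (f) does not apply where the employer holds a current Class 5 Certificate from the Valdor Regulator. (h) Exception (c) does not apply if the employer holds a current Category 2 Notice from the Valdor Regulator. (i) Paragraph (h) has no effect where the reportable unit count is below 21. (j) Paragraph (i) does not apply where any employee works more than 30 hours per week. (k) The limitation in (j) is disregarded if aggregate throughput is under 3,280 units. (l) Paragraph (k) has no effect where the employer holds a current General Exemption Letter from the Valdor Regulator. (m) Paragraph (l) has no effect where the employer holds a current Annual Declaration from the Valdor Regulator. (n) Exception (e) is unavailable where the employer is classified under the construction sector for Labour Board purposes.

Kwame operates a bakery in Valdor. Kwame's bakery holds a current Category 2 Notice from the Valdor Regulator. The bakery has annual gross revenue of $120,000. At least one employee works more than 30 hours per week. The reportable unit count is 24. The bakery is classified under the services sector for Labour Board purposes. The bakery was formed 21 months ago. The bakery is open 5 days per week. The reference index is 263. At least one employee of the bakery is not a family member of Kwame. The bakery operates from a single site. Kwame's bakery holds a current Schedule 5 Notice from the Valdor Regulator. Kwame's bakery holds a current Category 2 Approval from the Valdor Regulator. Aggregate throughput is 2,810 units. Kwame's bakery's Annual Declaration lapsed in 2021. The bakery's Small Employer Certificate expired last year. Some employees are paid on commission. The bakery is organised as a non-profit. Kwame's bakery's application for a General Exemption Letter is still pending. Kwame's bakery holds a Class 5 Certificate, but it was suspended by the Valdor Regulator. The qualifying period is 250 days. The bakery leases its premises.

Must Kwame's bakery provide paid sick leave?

Yes — Kwame's bakery must provide paid sick leave.

Exception (a): the qualifying period is 250 days, meeting the 220 days threshold; the employer is a non-profit — every condition holds. But: (f) operates — a current Category 2 Approval is held. (g) is inapplicable (no current Class 5 Certificate is held), so (f) stands. (a) is therefore removed.
Exception (b) requires that the business's age is below 19 months; but the business's age is 21 months, not below 19 months, so (b) is unavailable.
All of (c)'s requirements are met (a current Schedule 5 Notice is held; annual gross revenue is $120,000, below the $151,000 limit). But: (h) operates — a current Category 2 Notice is held. (i) does not operate here (the reportable unit count is 24, not below 21), so (h) stands. (c) is therefore removed.
Exception (d) requires that no employee is paid on a commission basis; but some employees are paid on commission, so (d) is unavailable.
Exception (e) does not apply: at least one employee is not a family member.
No exception displaces § 87.9.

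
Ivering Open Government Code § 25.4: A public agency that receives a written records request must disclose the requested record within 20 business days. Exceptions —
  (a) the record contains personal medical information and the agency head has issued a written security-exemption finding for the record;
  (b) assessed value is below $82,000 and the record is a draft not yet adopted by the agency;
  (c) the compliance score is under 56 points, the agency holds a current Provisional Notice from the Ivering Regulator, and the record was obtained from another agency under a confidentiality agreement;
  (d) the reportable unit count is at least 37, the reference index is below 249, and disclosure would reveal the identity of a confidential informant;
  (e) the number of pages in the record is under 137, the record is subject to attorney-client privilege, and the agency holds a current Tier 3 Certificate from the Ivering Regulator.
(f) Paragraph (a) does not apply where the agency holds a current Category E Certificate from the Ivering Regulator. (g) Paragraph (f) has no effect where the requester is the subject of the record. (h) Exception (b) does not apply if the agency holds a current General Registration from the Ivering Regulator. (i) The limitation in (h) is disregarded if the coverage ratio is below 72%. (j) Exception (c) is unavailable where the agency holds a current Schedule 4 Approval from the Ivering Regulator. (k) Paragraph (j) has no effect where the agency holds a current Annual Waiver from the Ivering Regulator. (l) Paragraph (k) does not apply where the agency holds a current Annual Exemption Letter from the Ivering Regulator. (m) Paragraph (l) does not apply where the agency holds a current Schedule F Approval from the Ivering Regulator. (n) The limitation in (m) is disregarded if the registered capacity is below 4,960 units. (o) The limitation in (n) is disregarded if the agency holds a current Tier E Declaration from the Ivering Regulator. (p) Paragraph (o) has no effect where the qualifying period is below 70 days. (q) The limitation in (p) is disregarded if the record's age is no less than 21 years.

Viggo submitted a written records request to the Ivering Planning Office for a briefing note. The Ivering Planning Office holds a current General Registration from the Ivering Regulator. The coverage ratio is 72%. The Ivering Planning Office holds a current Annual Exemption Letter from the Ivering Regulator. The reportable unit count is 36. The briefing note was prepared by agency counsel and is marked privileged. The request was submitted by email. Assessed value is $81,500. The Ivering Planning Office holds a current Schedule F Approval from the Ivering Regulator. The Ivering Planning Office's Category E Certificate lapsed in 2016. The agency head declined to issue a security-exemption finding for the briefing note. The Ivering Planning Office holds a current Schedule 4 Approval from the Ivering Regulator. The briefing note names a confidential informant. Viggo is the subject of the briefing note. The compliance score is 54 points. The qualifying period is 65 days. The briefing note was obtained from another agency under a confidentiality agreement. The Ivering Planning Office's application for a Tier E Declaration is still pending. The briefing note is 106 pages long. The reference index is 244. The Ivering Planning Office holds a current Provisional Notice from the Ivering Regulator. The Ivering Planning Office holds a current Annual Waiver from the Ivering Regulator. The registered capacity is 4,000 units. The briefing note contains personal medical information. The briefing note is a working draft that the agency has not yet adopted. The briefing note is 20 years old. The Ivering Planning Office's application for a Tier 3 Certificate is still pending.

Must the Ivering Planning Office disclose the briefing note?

Yes — the Ivering Planning Office must disclose the briefing note.

Exception (a) fails — the agency head declined to issue a security-exemption finding.
Exception (b)'s conditions are all satisfied: assessed value is $81,500, below the $82,000 limit; the briefing note is an unadopted draft. But applying paragraphs (h)–(i): (h) operates against (b): a current General Registration is held. (i), which would lift (h), is inapplicable — the coverage ratio is 72%, not below 72%. Exception (b) does not apply.
Exception (c): the compliance score is 54 points, under the 56 points limit; a current Provisional Notice is held; the briefing note was obtained under a confidentiality agreement — every condition holds. However, paragraphs (j)–(q) must be considered: (j) is engaged — a current Schedule 4 Approval is held. (k) would limit (j) — a current Annual Waiver is held — but (l) sets (k) aside: (l) operates against (k): a current Annual Exemption Letter is held. (m) would limit (l) — a current Schedule F Approval is held — but (n) sets (m) aside: (n) operates against (m): the registered capacity is 4,000 units, below the 4,960 units limit. (o), which would lift (n), is inapplicable — no current Tier E Declaration is held. So (c) is unavailable.
Exception (d) fails — the reportable unit count is 36, short of 37.
Exception (e) does not apply: there is no Tier 3 Certificate in force.
Every exception is unavailable, so the rule governs.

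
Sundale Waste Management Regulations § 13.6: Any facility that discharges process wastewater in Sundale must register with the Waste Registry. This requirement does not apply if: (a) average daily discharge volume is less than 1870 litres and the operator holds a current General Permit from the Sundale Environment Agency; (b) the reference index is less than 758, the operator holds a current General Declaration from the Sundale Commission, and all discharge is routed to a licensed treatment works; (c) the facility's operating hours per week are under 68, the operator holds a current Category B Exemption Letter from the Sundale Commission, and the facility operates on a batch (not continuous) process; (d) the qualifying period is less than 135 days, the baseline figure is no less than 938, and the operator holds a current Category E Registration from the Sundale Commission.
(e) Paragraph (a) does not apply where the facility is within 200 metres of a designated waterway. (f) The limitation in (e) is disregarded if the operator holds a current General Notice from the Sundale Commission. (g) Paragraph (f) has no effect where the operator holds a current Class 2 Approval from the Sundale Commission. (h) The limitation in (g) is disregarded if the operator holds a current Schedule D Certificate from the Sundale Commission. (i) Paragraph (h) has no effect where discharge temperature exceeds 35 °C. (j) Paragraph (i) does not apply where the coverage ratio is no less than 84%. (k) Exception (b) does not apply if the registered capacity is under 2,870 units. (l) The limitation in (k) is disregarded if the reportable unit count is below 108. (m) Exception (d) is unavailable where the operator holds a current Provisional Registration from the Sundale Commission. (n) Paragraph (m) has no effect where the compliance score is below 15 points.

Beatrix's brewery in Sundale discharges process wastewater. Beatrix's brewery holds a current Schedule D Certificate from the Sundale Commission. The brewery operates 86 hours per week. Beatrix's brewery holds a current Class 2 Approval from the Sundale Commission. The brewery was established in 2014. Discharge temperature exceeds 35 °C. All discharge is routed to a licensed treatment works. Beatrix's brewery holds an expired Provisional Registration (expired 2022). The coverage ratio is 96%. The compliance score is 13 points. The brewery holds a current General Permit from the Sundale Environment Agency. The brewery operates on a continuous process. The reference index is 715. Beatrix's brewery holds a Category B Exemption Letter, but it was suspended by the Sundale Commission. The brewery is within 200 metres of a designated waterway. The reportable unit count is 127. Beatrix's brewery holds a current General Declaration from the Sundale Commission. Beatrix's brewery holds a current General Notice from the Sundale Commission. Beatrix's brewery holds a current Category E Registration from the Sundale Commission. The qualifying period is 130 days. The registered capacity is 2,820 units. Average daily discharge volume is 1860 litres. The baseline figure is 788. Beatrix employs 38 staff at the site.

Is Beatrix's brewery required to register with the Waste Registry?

Exception (a): average daily discharge volume is 1860 litres, less than the 1870 litres limit; a current General Permit is held — every condition holds. Under paragraphs (e)–(j): (e) operates (the brewery is within 200 m of a designated waterway), but is set aside by (f): (f) operates against (e): a current General Notice is held. (g) would limit (f) — a current Class 2 Approval is held — but (h) sets (g) aside: (h) operates against (g): a current Schedule D Certificate is held. (i) operates (discharge temperature exceeds 35 °C), but yields to (j): (j) operates against (i): the coverage ratio is 96%, meeting the 84% threshold. So (a) applies.
Exception (b)'s conditions are all satisfied: the reference index is 715, less than the 758 limit; a current General Declaration is held; discharge is routed to a licensed treatment works. Turning to paragraphs (k)–(l): (k) operates — the registered capacity is 2,820 units, under the 2,870 units limit. (l) does not operate here (the reportable unit count is 127, not below 108), so (k) stands. Exception (b) does not apply.
Exception (c) does not apply: the facility's operating hours per week are 86, not under 68.
Exception (d) fails — the baseline figure is 788, short of 938.

No — exception (a) applies; Beatrix's brewery is not required to register with the Waste Registry.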